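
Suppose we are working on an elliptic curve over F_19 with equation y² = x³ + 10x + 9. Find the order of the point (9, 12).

2P: tangent at (9, 12): λ = (3·9² + 10)/(2·12) ≡ 6/5. 5⁻¹ ≡ 4 (mod 19), so λ ≡ 6·4 ≡ 5.
  x = λ² - 9 - 9 = 25 - 18 ≡ 7; y = λ·(9 - 7) - 12 ≡ 17. → (7, 17)
3P: (7, 17) + (9, 12). λ = (12 - 17)/(9 - 7) ≡ 14/2 mod 19. 2⁻¹ ≡ 10 (mod 19), so λ ≡ 7.
  x = λ² - 7 - 9 = 49 - 16 ≡ 14; y = λ·(7 - 14) - 17 ≡ 10. → (14, 10)
4P: (14, 10) + (9, 12). λ = (12 - 10)/(9 - 14) ≡ 2/14 mod 19. 14⁻¹ ≡ 15 (mod 19) since 14·15 = 210 ≡ 1, so λ ≡ 11.
  x = λ² - 14 - 9 = 121 - 23 ≡ 3; y = λ·(14 - 3) - 10 ≡ 16. → (3, 16)
5P: (3, 16) + (9, 12). λ = (12 - 16)/(9 - 3) ≡ 15/6 mod 19. 6⁻¹ ≡ 16 (mod 19) since 6·16 = 96 ≡ 1, so λ ≡ 12.
  x = λ² - 3 - 9 = 144 - 12 ≡ 18; y = λ·(3 - 18) - 16 ≡ 13. → (18, 13)
6P: (18, 13) + (9, 12). λ = (12 - 13)/(9 - 18) ≡ 18/10 mod 19. 10⁻¹ ≡ 2 (mod 19), so λ ≡ 17.
  x = λ² - 18 - 9 = 289 - 27 ≡ 15; y = λ·(18 - 15) - 13 ≡ 0. → (15, 0)
7P: (15, 0) + (9, 12). λ = (12 - 0)/(9 - 15) ≡ 12/13 mod 19. 13⁻¹ ≡ 3 (mod 19), so λ ≡ 17.
  x = λ² - 15 - 9 = 289 - 24 ≡ 18; y = λ·(15 - 18) - 0 ≡ 6. → (18, 6)
8P: (18, 6) + (9, 12). λ = (12 - 6)/(9 - 18) ≡ 6/10 mod 19. 10⁻¹ ≡ 2 (mod 19), so λ ≡ 12.
  x = λ² - 18 - 9 = 144 - 27 ≡ 3; y = λ·(18 - 3) - 6 ≡ 3. → (3, 3)
9P: (3, 3) + (9, 12). λ = (12 - 3)/(9 - 3) ≡ 9/6 mod 19. 6⁻¹ ≡ 16 (mod 19), so λ ≡ 11.
  x = λ² - 3 - 9 = 121 - 12 ≡ 14; y = λ·(3 - 14) - 3 ≡ 9. → (14, 9)
10P: (14, 9) + (9, 12). λ = (12 - 9)/(9 - 14) ≡ 3/14 mod 19. 14⁻¹ ≡ 15 (mod 19), so λ ≡ 7.
  x = λ² - 14 - 9 = 49 - 23 ≡ 7; y = λ·(14 - 7) - 9 ≡ 2. → (7, 2)
11P: (7, 2) + (9, 12). λ = (12 - 2)/(9 - 7) ≡ 10/2 mod 19. 2⁻¹ ≡ 10 (mod 19), so λ ≡ 5.
  x = λ² - 7 - 9 = 25 - 16 ≡ 9; y = λ·(7 - 9) - 2 ≡ 7. → (9, 7)
12P: (9, 7) + (9, 12): same x and y₁ ≡ -y₂, so the sum is the point at infinity.
12P = the point at infinity, so the order is 12.

12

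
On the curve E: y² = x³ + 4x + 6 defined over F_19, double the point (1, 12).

(3, 8)

tangent at (1, 12): λ = (3·1² + 4)/(2·12) ≡ 7/5. 5⁻¹ ≡ 4 (mod 19), so λ ≡ 7·4 ≡ 9.
  x = λ² - 1 - 1 = 81 - 2 ≡ 3; y = λ·(1 - 3) - 12 ≡ 8. → (3, 8)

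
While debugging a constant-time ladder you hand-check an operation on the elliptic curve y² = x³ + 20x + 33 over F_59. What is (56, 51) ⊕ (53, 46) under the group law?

(38, 38)

(56, 51) + (53, 46). λ = (46 - 51)/(53 - 56) ≡ 54/56 mod 59. 56⁻¹ ≡ 39 (mod 59) since 56·39 = 2184 ≡ 1, so λ ≡ 41.
  x = λ² - 56 - 53 = 1681 - 109 ≡ 38; y = λ·(56 - 38) - 51 ≡ 38. → (38, 38)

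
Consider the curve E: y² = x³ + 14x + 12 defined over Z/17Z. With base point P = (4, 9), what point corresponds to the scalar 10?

Repeated addition: build up to 10P.
2P: tangent at (4, 9): λ = (3·4² + 14)/(2·9) ≡ 11/1. 1⁻¹ ≡ 1 (mod 17), so λ ≡ 11·1 ≡ 11.
  x = λ² - 4 - 4 = 121 - 8 ≡ 11; y = λ·(4 - 11) - 9 ≡ 16. → (11, 16)
3P: (11, 16) + (4, 9). λ = (9 - 16)/(4 - 11) ≡ 10/10 mod 17. 10⁻¹ ≡ 12 (mod 17), so λ ≡ 1.
  x = λ² - 11 - 4 = 1 - 15 ≡ 3; y = λ·(11 - 3) - 16 ≡ 9. → (3, 9)
4P: (3, 9) + (4, 9). λ = (9 - 9)/(4 - 3) ≡ 0/1 mod 17. 1⁻¹ ≡ 1 (mod 17) since 1·1 = 1 ≡ 1, so λ ≡ 0.
  x = λ² - 3 - 4 = 0 - 7 ≡ 10; y = λ·(3 - 10) - 9 ≡ 8. → (10, 8)
5P: (10, 8) + (4, 9). λ = (9 - 8)/(4 - 10) ≡ 1/11 mod 17. 11⁻¹ ≡ 14 (mod 17), so λ ≡ 14.
  x = λ² - 10 - 4 = 196 - 14 ≡ 12; y = λ·(10 - 12) - 8 ≡ 15. → (12, 15)
6P: (12, 15) + (4, 9). λ = (9 - 15)/(4 - 12) ≡ 11/9 mod 17. 9⁻¹ ≡ 2 (mod 17), so λ ≡ 5.
  x = λ² - 12 - 4 = 25 - 16 ≡ 9; y = λ·(12 - 9) - 15 ≡ 0. → (9, 0)
7P: (9, 0) + (4, 9). λ = (9 - 0)/(4 - 9) ≡ 9/12 mod 17. 12⁻¹ ≡ 10 (mod 17) since 12·10 = 120 ≡ 1, so λ ≡ 5.
  x = λ² - 9 - 4 = 25 - 13 ≡ 12; y = λ·(9 - 12) - 0 ≡ 2. → (12, 2)
8P: (12, 2) + (4, 9). λ = (9 - 2)/(4 - 12) ≡ 7/9 mod 17. 9⁻¹ ≡ 2 (mod 17) since 9·2 = 18 ≡ 1, so λ ≡ 14.
  x = λ² - 12 - 4 = 196 - 16 ≡ 10; y = λ·(12 - 10) - 2 ≡ 9. → (10, 9)
9P: (10, 9) + (4, 9). λ = (9 - 9)/(4 - 10) ≡ 0/11 mod 17. 11⁻¹ ≡ 14 (mod 17), so λ ≡ 0.
  x = λ² - 10 - 4 = 0 - 14 ≡ 3; y = λ·(10 - 3) - 9 ≡ 8. → (3, 8)
10P: (3, 8) + (4, 9). λ = (9 - 8)/(4 - 3) ≡ 1/1 mod 17. 1⁻¹ ≡ 1 (mod 17), so λ ≡ 1.
  x = λ² - 3 - 4 = 1 - 7 ≡ 11; y = λ·(3 - 11) - 8 ≡ 1. → (11, 1)

(11, 1)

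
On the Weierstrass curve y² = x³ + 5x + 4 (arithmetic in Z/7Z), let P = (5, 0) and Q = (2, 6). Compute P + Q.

(5, 0) + (2, 6). λ = (6 - 0)/(2 - 5) ≡ 6/4 mod 7. 4⁻¹ ≡ 2 (mod 7) since 4·2 = 8 ≡ 1, so λ ≡ 5.
  x = λ² - 5 - 2 = 25 - 7 ≡ 4; y = λ·(5 - 4) - 0 ≡ 5. → (4, 5)

(4, 5)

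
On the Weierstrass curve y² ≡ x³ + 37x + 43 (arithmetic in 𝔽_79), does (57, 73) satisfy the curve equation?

y² = 73² ≡ 36; x³ + 37x + 43 = 187345 ≡ 36 (mod 79). 36 = 36.

yes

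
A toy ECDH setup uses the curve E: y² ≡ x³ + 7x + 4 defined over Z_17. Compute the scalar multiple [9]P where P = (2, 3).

Repeated addition: build up to 9P.
2P: tangent at (2, 3): λ = (3·2² + 7)/(2·3) ≡ 2/6. 6⁻¹ ≡ 3 (mod 17), so λ ≡ 2·3 ≡ 6.
  x = λ² - 2 - 2 = 36 - 4 ≡ 15; y = λ·(2 - 15) - 3 ≡ 4. → (15, 4)
3P: (15, 4) + (2, 3). λ = (3 - 4)/(2 - 15) ≡ 16/4 mod 17. 4⁻¹ ≡ 13 (mod 17), so λ ≡ 4.
  x = λ² - 15 - 2 = 16 - 17 ≡ 16; y = λ·(15 - 16) - 4 ≡ 9. → (16, 9)
4P: (16, 9) + (2, 3). λ = (3 - 9)/(2 - 16) ≡ 11/3 mod 17. 3⁻¹ ≡ 6 (mod 17), so λ ≡ 15.
  x = λ² - 16 - 2 = 225 - 18 ≡ 3; y = λ·(16 - 3) - 9 ≡ 16. → (3, 16)
5P: (3, 16) + (2, 3). λ = (3 - 16)/(2 - 3) ≡ 4/16 mod 17. 16⁻¹ ≡ 16 (mod 17) since 16·16 = 256 ≡ 1, so λ ≡ 13.
  x = λ² - 3 - 2 = 169 - 5 ≡ 11; y = λ·(3 - 11) - 16 ≡ 16. → (11, 16)
6P: (11, 16) + (2, 3). λ = (3 - 16)/(2 - 11) ≡ 4/8 mod 17. 8⁻¹ ≡ 15 (mod 17), so λ ≡ 9.
  x = λ² - 11 - 2 = 81 - 13 ≡ 0; y = λ·(11 - 0) - 16 ≡ 15. → (0, 15)
7P: (0, 15) + (2, 3). λ = (3 - 15)/(2 - 0) ≡ 5/2 mod 17. 2⁻¹ ≡ 9 (mod 17) since 2·9 = 18 ≡ 1, so λ ≡ 11.
  x = λ² - 0 - 2 = 121 - 2 ≡ 0; y = λ·(0 - 0) - 15 ≡ 2. → (0, 2)
8P: (0, 2) + (2, 3). λ = (3 - 2)/(2 - 0) ≡ 1/2 mod 17. 2⁻¹ ≡ 9 (mod 17) since 2·9 = 18 ≡ 1, so λ ≡ 9.
  x = λ² - 0 - 2 = 81 - 2 ≡ 11; y = λ·(0 - 11) - 2 ≡ 1. → (11, 1)
9P: (11, 1) + (2, 3). λ = (3 - 1)/(2 - 11) ≡ 2/8 mod 17. 8⁻¹ ≡ 15 (mod 17) since 8·15 = 120 ≡ 1, so λ ≡ 13.
  x = λ² - 11 - 2 = 169 - 13 ≡ 3; y = λ·(11 - 3) - 1 ≡ 1. → (3, 1)

(3, 1)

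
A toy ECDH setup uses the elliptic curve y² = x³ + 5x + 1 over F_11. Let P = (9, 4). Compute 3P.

(6, 4)

Repeated addition: build up to 3P.
2P: tangent at (9, 4): λ = (3·9² + 5)/(2·4) ≡ 6/8. 8⁻¹ ≡ 7 (mod 11), so λ ≡ 6·7 ≡ 9.
  x = λ² - 9 - 9 = 81 - 18 ≡ 8; y = λ·(9 - 8) - 4 ≡ 5. → (8, 5)
3P: (8, 5) + (9, 4). λ = (4 - 5)/(9 - 8) ≡ 10/1 mod 11. 1⁻¹ ≡ 1 (mod 11), so λ ≡ 10.
  x = λ² - 8 - 9 = 100 - 17 ≡ 6; y = λ·(8 - 6) - 5 ≡ 4. → (6, 4)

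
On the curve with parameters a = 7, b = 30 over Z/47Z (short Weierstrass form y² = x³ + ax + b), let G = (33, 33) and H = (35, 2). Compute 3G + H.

(32, 13)

First 3G:
Repeated addition: build up to 3G.
2G: tangent at (33, 33): λ = (3·33² + 7)/(2·33) ≡ 31/19. 19⁻¹ ≡ 5 (mod 47) since 19·5 = 95 ≡ 1, so λ ≡ 31·5 ≡ 14.
  x = λ² - 33 - 33 = 196 - 66 ≡ 36; y = λ·(33 - 36) - 33 ≡ 19. → (36, 19)
3G: (36, 19) + (33, 33). λ = (33 - 19)/(33 - 36) ≡ 14/44 mod 47. 44⁻¹ ≡ 31 (mod 47) since 44·31 = 1364 ≡ 1, so λ ≡ 11.
  x = λ² - 36 - 33 = 121 - 69 ≡ 5; y = λ·(36 - 5) - 19 ≡ 40. → (5, 40)
3G = (5, 40).
Finally 3G + H:
(5, 40) + (35, 2). λ = (2 - 40)/(35 - 5) ≡ 9/30 mod 47. 30⁻¹ ≡ 11 (mod 47), so λ ≡ 5.
  x = λ² - 5 - 35 = 25 - 40 ≡ 32; y = λ·(5 - 32) - 40 ≡ 13. → (32, 13)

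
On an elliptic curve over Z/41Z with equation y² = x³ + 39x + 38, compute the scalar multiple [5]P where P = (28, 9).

Repeated addition: build up to 5P.
2P: tangent at (28, 9): λ = (3·28² + 39)/(2·9) ≡ 13/18. 18⁻¹ ≡ 16 (mod 41) since 18·16 = 288 ≡ 1, so λ ≡ 13·16 ≡ 3.
  x = λ² - 28 - 28 = 9 - 56 ≡ 35; y = λ·(28 - 35) - 9 ≡ 11. → (35, 11)
3P: (35, 11) + (28, 9). λ = (9 - 11)/(28 - 35) ≡ 39/34 mod 41. 34⁻¹ ≡ 35 (mod 41) since 34·35 = 1190 ≡ 1, so λ ≡ 12.
  x = λ² - 35 - 28 = 144 - 63 ≡ 40; y = λ·(35 - 40) - 11 ≡ 11. → (40, 11)
4P: (40, 11) + (28, 9). λ = (9 - 11)/(28 - 40) ≡ 39/29 mod 41. 29⁻¹ ≡ 17 (mod 41) since 29·17 = 493 ≡ 1, so λ ≡ 7.
  x = λ² - 40 - 28 = 49 - 68 ≡ 22; y = λ·(40 - 22) - 11 ≡ 33. → (22, 33)
5P: (22, 33) + (28, 9). λ = (9 - 33)/(28 - 22) ≡ 17/6 mod 41. 6⁻¹ ≡ 7 (mod 41), so λ ≡ 37.
  x = λ² - 22 - 28 = 1369 - 50 ≡ 7; y = λ·(22 - 7) - 33 ≡ 30. → (7, 30)

(7, 30)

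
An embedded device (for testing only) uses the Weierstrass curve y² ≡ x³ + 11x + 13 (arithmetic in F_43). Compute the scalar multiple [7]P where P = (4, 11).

Repeated addition: build up to 7P.
2P: tangent at (4, 11): λ = (3·4² + 11)/(2·11) ≡ 16/22. 22⁻¹ ≡ 2 (mod 43), so λ ≡ 16·2 ≡ 32.
  x = λ² - 4 - 4 = 1024 - 8 ≡ 27; y = λ·(4 - 27) - 11 ≡ 27. → (27, 27)
3P: (27, 27) + (4, 11). λ = (11 - 27)/(4 - 27) ≡ 27/20 mod 43. 20⁻¹ ≡ 28 (mod 43), so λ ≡ 25.
  x = λ² - 27 - 4 = 625 - 31 ≡ 35; y = λ·(27 - 35) - 27 ≡ 31. → (35, 31)
4P: (35, 31) + (4, 11). λ = (11 - 31)/(4 - 35) ≡ 23/12 mod 43. 12⁻¹ ≡ 18 (mod 43) since 12·18 = 216 ≡ 1, so λ ≡ 27.
  x = λ² - 35 - 4 = 729 - 39 ≡ 2; y = λ·(35 - 2) - 31 ≡ 0. → (2, 0)
5P: (2, 0) + (4, 11). λ = (11 - 0)/(4 - 2) ≡ 11/2 mod 43. 2⁻¹ ≡ 22 (mod 43), so λ ≡ 27.
  x = λ² - 2 - 4 = 729 - 6 ≡ 35; y = λ·(2 - 35) - 0 ≡ 12. → (35, 12)
6P: (35, 12) + (4, 11). λ = (11 - 12)/(4 - 35) ≡ 42/12 mod 43. 12⁻¹ ≡ 18 (mod 43), so λ ≡ 25.
  x = λ² - 35 - 4 = 625 - 39 ≡ 27; y = λ·(35 - 27) - 12 ≡ 16. → (27, 16)
7P: (27, 16) + (4, 11). λ = (11 - 16)/(4 - 27) ≡ 38/20 mod 43. 20⁻¹ ≡ 28 (mod 43), so λ ≡ 32.
  x = λ² - 27 - 4 = 1024 - 31 ≡ 4; y = λ·(27 - 4) - 16 ≡ 32. → (4, 32)

(4, 32)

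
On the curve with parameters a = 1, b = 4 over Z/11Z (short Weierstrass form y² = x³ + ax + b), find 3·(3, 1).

O

Write P = (3, 1).
Repeated addition: build up to 3P.
2P: tangent at (3, 1): λ = (3·3² + 1)/(2·1) ≡ 6/2. 2⁻¹ ≡ 6 (mod 11), so λ ≡ 6·6 ≡ 3.
  x = λ² - 3 - 3 = 9 - 6 ≡ 3; y = λ·(3 - 3) - 1 ≡ 10. → (3, 10)
3P: (3, 10) + (3, 1): same x and y₁ ≡ -y₂, so the sum is 𝒪.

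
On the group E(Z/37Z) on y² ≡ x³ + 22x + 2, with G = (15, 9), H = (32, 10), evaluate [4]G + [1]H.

(1, 5)

First 4G:
Double-and-add on 4 = (100)₂. Start with G = (15, 9) for the leading 1-bit.
double: tangent at (15, 9): λ = (3·15² + 22)/(2·9) ≡ 31/18. 18⁻¹ ≡ 35 (mod 37) since 18·35 = 630 ≡ 1, so λ ≡ 31·35 ≡ 12.
  x = λ² - 15 - 15 = 144 - 30 ≡ 3; y = λ·(15 - 3) - 9 ≡ 24. → (3, 24)
double: tangent at (3, 24): λ = (3·3² + 22)/(2·24) ≡ 12/11. 11⁻¹ ≡ 27 (mod 37) since 11·27 = 297 ≡ 1, so λ ≡ 12·27 ≡ 28.
  x = λ² - 3 - 3 = 784 - 6 ≡ 1; y = λ·(3 - 1) - 24 ≡ 32. → (1, 32)
4G = (1, 32).
Finally 4G + H:
(1, 32) + (32, 10). λ = (10 - 32)/(32 - 1) ≡ 15/31 mod 37. 31⁻¹ ≡ 6 (mod 37), so λ ≡ 16.
  x = λ² - 1 - 32 = 256 - 33 ≡ 1; y = λ·(1 - 1) - 32 ≡ 5. → (1, 5)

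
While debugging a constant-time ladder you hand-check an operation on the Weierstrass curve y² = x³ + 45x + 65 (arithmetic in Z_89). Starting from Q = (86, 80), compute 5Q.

Repeated addition: build up to 5Q.
2Q: tangent at (86, 80): λ = (3·86² + 45)/(2·80) ≡ 72/71. 71⁻¹ ≡ 84 (mod 89) since 71·84 = 5964 ≡ 1, so λ ≡ 72·84 ≡ 85.
  x = λ² - 86 - 86 = 7225 - 172 ≡ 22; y = λ·(86 - 22) - 80 ≡ 20. → (22, 20)
3Q: (22, 20) + (86, 80). λ = (80 - 20)/(86 - 22) ≡ 60/64 mod 89. 64⁻¹ ≡ 32 (mod 89) since 64·32 = 2048 ≡ 1, so λ ≡ 51.
  x = λ² - 22 - 86 = 2601 - 108 ≡ 1; y = λ·(22 - 1) - 20 ≡ 72. → (1, 72)
4Q: (1, 72) + (86, 80). λ = (80 - 72)/(86 - 1) ≡ 8/85 mod 89. 85⁻¹ ≡ 22 (mod 89), so λ ≡ 87.
  x = λ² - 1 - 86 = 7569 - 87 ≡ 6; y = λ·(1 - 6) - 72 ≡ 27. → (6, 27)
5Q: (6, 27) + (86, 80). λ = (80 - 27)/(86 - 6) ≡ 53/80 mod 89. 80⁻¹ ≡ 79 (mod 89) since 80·79 = 6320 ≡ 1, so λ ≡ 4.
  x = λ² - 6 - 86 = 16 - 92 ≡ 13; y = λ·(6 - 13) - 27 ≡ 34. → (13, 34)

(13, 34)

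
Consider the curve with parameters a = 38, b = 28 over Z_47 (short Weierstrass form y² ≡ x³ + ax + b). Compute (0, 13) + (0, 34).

The two points share x = 0 and their y-coordinates satisfy 13 + 34 ≡ 0 (mod 47), so they are inverses. Their sum is O.

O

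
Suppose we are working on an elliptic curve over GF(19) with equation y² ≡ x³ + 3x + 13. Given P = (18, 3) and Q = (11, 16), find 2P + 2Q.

(7, 15)

First 2P:
Repeated addition: build up to 2P.
2P: tangent at (18, 3): λ = (3·18² + 3)/(2·3) ≡ 6/6. 6⁻¹ ≡ 16 (mod 19), so λ ≡ 6·16 ≡ 1.
  x = λ² - 18 - 18 = 1 - 36 ≡ 3; y = λ·(18 - 3) - 3 ≡ 12. → (3, 12)
2P = (3, 12).
Next 2Q:
Repeated addition: build up to 2Q.
2Q: tangent at (11, 16): λ = (3·11² + 3)/(2·16) ≡ 5/13. 13⁻¹ ≡ 3 (mod 19) since 13·3 = 39 ≡ 1, so λ ≡ 5·3 ≡ 15.
  x = λ² - 11 - 11 = 225 - 22 ≡ 13; y = λ·(11 - 13) - 16 ≡ 11. → (13, 11)
2Q = (13, 11).
Finally 2P + 2Q:
(3, 12) + (13, 11). λ = (11 - 12)/(13 - 3) ≡ 18/10 mod 19. 10⁻¹ ≡ 2 (mod 19), so λ ≡ 17.
  x = λ² - 3 - 13 = 289 - 16 ≡ 7; y = λ·(3 - 7) - 12 ≡ 15. → (7, 15)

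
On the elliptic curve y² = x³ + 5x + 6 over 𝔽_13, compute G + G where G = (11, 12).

tangent at (11, 12): λ = (3·11² + 5)/(2·12) ≡ 4/11. 11⁻¹ ≡ 6 (mod 13), so λ ≡ 4·6 ≡ 11.
  x = λ² - 11 - 11 = 121 - 22 ≡ 8; y = λ·(11 - 8) - 12 ≡ 8. → (8, 8)

(8, 8)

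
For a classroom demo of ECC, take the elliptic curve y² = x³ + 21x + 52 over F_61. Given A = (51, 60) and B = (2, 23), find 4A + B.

First 4A:
Double-and-add on 4 = (100)₂. Start with A = (51, 60) for the leading 1-bit.
double: tangent at (51, 60): λ = (3·51² + 21)/(2·60) ≡ 16/59. 59⁻¹ ≡ 30 (mod 61) since 59·30 = 1770 ≡ 1, so λ ≡ 16·30 ≡ 53.
  x = λ² - 51 - 51 = 2809 - 102 ≡ 23; y = λ·(51 - 23) - 60 ≡ 21. → (23, 21)
double: tangent at (23, 21): λ = (3·23² + 21)/(2·21) ≡ 22/42. 42⁻¹ ≡ 16 (mod 61) since 42·16 = 672 ≡ 1, so λ ≡ 22·16 ≡ 47.
  x = λ² - 23 - 23 = 2209 - 46 ≡ 28; y = λ·(23 - 28) - 21 ≡ 49. → (28, 49)
4A = (28, 49).
Finally 4A + B:
(28, 49) + (2, 23). λ = (23 - 49)/(2 - 28) ≡ 35/35 mod 61. 35⁻¹ ≡ 7 (mod 61) since 35·7 = 245 ≡ 1, so λ ≡ 1.
  x = λ² - 28 - 2 = 1 - 30 ≡ 32; y = λ·(28 - 32) - 49 ≡ 8. → (32, 8)

(32, 8)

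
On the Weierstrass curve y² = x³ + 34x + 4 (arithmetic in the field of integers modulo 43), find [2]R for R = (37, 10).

tangent at (37, 10): λ = (3·37² + 34)/(2·10) ≡ 13/20. 20⁻¹ ≡ 28 (mod 43) since 20·28 = 560 ≡ 1, so λ ≡ 13·28 ≡ 20.
  x = λ² - 37 - 37 = 400 - 74 ≡ 25; y = λ·(37 - 25) - 10 ≡ 15. → (25, 15)

(25, 15)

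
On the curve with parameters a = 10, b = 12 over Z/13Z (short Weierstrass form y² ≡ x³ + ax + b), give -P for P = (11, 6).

-(11, 6) = (11, -6 mod 13) = (11, 7).

(11, 7)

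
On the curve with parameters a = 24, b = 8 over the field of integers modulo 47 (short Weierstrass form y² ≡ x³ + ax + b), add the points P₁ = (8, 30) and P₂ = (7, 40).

(8, 30) + (7, 40). λ = (40 - 30)/(7 - 8) ≡ 10/46 mod 47. 46⁻¹ ≡ 46 (mod 47), so λ ≡ 37.
  x = λ² - 8 - 7 = 1369 - 15 ≡ 38; y = λ·(8 - 38) - 30 ≡ 35. → (38, 35)

(38, 35)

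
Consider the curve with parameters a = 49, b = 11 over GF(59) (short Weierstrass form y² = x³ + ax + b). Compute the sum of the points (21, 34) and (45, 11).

(21, 34) + (45, 11). λ = (11 - 34)/(45 - 21) ≡ 36/24 mod 59. 24⁻¹ ≡ 32 (mod 59), so λ ≡ 31.
  x = λ² - 21 - 45 = 961 - 66 ≡ 10; y = λ·(21 - 10) - 34 ≡ 12. → (10, 12)

(10, 12)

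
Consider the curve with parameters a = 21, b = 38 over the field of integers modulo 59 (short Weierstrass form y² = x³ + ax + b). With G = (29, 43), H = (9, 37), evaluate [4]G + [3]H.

(1, 1)

First 4G:
Repeated addition: build up to 4G.
2G: tangent at (29, 43): λ = (3·29² + 21)/(2·43) ≡ 7/27. 27⁻¹ ≡ 35 (mod 59), so λ ≡ 7·35 ≡ 9.
  x = λ² - 29 - 29 = 81 - 58 ≡ 23; y = λ·(29 - 23) - 43 ≡ 11. → (23, 11)
3G: (23, 11) + (29, 43). λ = (43 - 11)/(29 - 23) ≡ 32/6 mod 59. 6⁻¹ ≡ 10 (mod 59) since 6·10 = 60 ≡ 1, so λ ≡ 25.
  x = λ² - 23 - 29 = 625 - 52 ≡ 42; y = λ·(23 - 42) - 11 ≡ 45. → (42, 45)
4G: (42, 45) + (29, 43). λ = (43 - 45)/(29 - 42) ≡ 57/46 mod 59. 46⁻¹ ≡ 9 (mod 59), so λ ≡ 41.
  x = λ² - 42 - 29 = 1681 - 71 ≡ 17; y = λ·(42 - 17) - 45 ≡ 36. → (17, 36)
4G = (17, 36).
Next 3H:
Repeated addition: build up to 3H.
2H: tangent at (9, 37): λ = (3·9² + 21)/(2·37) ≡ 28/15. 15⁻¹ ≡ 4 (mod 59), so λ ≡ 28·4 ≡ 53.
  x = λ² - 9 - 9 = 2809 - 18 ≡ 18; y = λ·(9 - 18) - 37 ≡ 17. → (18, 17)
3H: (18, 17) + (9, 37). λ = (37 - 17)/(9 - 18) ≡ 20/50 mod 59. 50⁻¹ ≡ 13 (mod 59) since 50·13 = 650 ≡ 1, so λ ≡ 24.
  x = λ² - 18 - 9 = 576 - 27 ≡ 18; y = λ·(18 - 18) - 17 ≡ 42. → (18, 42)
3H = (18, 42).
Finally 4G + 3H:
(17, 36) + (18, 42). λ = (42 - 36)/(18 - 17) ≡ 6/1 mod 59. 1⁻¹ ≡ 1 (mod 59), so λ ≡ 6.
  x = λ² - 17 - 18 = 36 - 35 ≡ 1; y = λ·(17 - 1) - 36 ≡ 1. → (1, 1)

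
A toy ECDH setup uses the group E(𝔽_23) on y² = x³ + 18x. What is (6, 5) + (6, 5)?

tangent at (6, 5): λ = (3·6² + 18)/(2·5) ≡ 11/10. 10⁻¹ ≡ 7 (mod 23), so λ ≡ 11·7 ≡ 8.
  x = λ² - 6 - 6 = 64 - 12 ≡ 6; y = λ·(6 - 6) - 5 ≡ 18. → (6, 18)

(6, 18)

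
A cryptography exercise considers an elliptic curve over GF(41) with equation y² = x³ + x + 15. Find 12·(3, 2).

Write Q = (3, 2).
Repeated addition: build up to 12Q.
2Q: tangent at (3, 2): λ = (3·3² + 1)/(2·2) ≡ 28/4. 4⁻¹ ≡ 31 (mod 41), so λ ≡ 28·31 ≡ 7.
  x = λ² - 3 - 3 = 49 - 6 ≡ 2; y = λ·(3 - 2) - 2 ≡ 5. → (2, 5)
3Q: (2, 5) + (3, 2). λ = (2 - 5)/(3 - 2) ≡ 38/1 mod 41. 1⁻¹ ≡ 1 (mod 41) since 1·1 = 1 ≡ 1, so λ ≡ 38.
  x = λ² - 2 - 3 = 1444 - 5 ≡ 4; y = λ·(2 - 4) - 5 ≡ 1. → (4, 1)
4Q: (4, 1) + (3, 2). λ = (2 - 1)/(3 - 4) ≡ 1/40 mod 41. 40⁻¹ ≡ 40 (mod 41), so λ ≡ 40.
  x = λ² - 4 - 3 = 1600 - 7 ≡ 35; y = λ·(4 - 35) - 1 ≡ 30. → (35, 30)
5Q: (35, 30) + (3, 2). λ = (2 - 30)/(3 - 35) ≡ 13/9 mod 41. 9⁻¹ ≡ 32 (mod 41) since 9·32 = 288 ≡ 1, so λ ≡ 6.
  x = λ² - 35 - 3 = 36 - 38 ≡ 39; y = λ·(35 - 39) - 30 ≡ 28. → (39, 28)
6Q: (39, 28) + (3, 2). λ = (2 - 28)/(3 - 39) ≡ 15/5 mod 41. 5⁻¹ ≡ 33 (mod 41) since 5·33 = 165 ≡ 1, so λ ≡ 3.
  x = λ² - 39 - 3 = 9 - 42 ≡ 8; y = λ·(39 - 8) - 28 ≡ 24. → (8, 24)
7Q: (8, 24) + (3, 2). λ = (2 - 24)/(3 - 8) ≡ 19/36 mod 41. 36⁻¹ ≡ 8 (mod 41) since 36·8 = 288 ≡ 1, so λ ≡ 29.
  x = λ² - 8 - 3 = 841 - 11 ≡ 10; y = λ·(8 - 10) - 24 ≡ 0. → (10, 0)
8Q: (10, 0) + (3, 2). λ = (2 - 0)/(3 - 10) ≡ 2/34 mod 41. 34⁻¹ ≡ 35 (mod 41) since 34·35 = 1190 ≡ 1, so λ ≡ 29.
  x = λ² - 10 - 3 = 841 - 13 ≡ 8; y = λ·(10 - 8) - 0 ≡ 17. → (8, 17)
9Q: (8, 17) + (3, 2). λ = (2 - 17)/(3 - 8) ≡ 26/36 mod 41. 36⁻¹ ≡ 8 (mod 41), so λ ≡ 3.
  x = λ² - 8 - 3 = 9 - 11 ≡ 39; y = λ·(8 - 39) - 17 ≡ 13. → (39, 13)
10Q: (39, 13) + (3, 2). λ = (2 - 13)/(3 - 39) ≡ 30/5 mod 41. 5⁻¹ ≡ 33 (mod 41), so λ ≡ 6.
  x = λ² - 39 - 3 = 36 - 42 ≡ 35; y = λ·(39 - 35) - 13 ≡ 11. → (35, 11)
11Q: (35, 11) + (3, 2). λ = (2 - 11)/(3 - 35) ≡ 32/9 mod 41. 9⁻¹ ≡ 32 (mod 41), so λ ≡ 40.
  x = λ² - 35 - 3 = 1600 - 38 ≡ 4; y = λ·(35 - 4) - 11 ≡ 40. → (4, 40)
12Q: (4, 40) + (3, 2). λ = (2 - 40)/(3 - 4) ≡ 3/40 mod 41. 40⁻¹ ≡ 40 (mod 41), so λ ≡ 38.
  x = λ² - 4 - 3 = 1444 - 7 ≡ 2; y = λ·(4 - 2) - 40 ≡ 36. → (2, 36)

(2, 36)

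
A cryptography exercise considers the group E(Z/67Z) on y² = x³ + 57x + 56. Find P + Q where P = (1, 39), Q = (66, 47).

(1, 39) + (66, 47). λ = (47 - 39)/(66 - 1) ≡ 8/65 mod 67. 65⁻¹ ≡ 33 (mod 67), so λ ≡ 63.
  x = λ² - 1 - 66 = 3969 - 67 ≡ 16; y = λ·(1 - 16) - 39 ≡ 21. → (16, 21)

(16, 21)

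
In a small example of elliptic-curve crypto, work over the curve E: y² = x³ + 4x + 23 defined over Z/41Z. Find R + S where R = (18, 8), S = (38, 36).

(5, 2)

(18, 8) + (38, 36). λ = (36 - 8)/(38 - 18) ≡ 28/20 mod 41. 20⁻¹ ≡ 39 (mod 41) since 20·39 = 780 ≡ 1, so λ ≡ 26.
  x = λ² - 18 - 38 = 676 - 56 ≡ 5; y = λ·(18 - 5) - 8 ≡ 2. → (5, 2)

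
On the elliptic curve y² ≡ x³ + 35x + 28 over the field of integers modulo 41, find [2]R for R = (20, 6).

(10, 5)

tangent at (20, 6): λ = (3·20² + 35)/(2·6) ≡ 5/12. 12⁻¹ ≡ 24 (mod 41) since 12·24 = 288 ≡ 1, so λ ≡ 5·24 ≡ 38.
  x = λ² - 20 - 20 = 1444 - 40 ≡ 10; y = λ·(20 - 10) - 6 ≡ 5. → (10, 5)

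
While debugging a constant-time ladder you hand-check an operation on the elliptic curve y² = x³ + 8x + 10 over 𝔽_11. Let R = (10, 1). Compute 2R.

(2, 10)

tangent at (10, 1): λ = (3·10² + 8)/(2·1) ≡ 0/2. 2⁻¹ ≡ 6 (mod 11) since 2·6 = 12 ≡ 1, so λ ≡ 0·6 ≡ 0.
  x = λ² - 10 - 10 = 0 - 20 ≡ 2; y = λ·(10 - 2) - 1 ≡ 10. → (2, 10)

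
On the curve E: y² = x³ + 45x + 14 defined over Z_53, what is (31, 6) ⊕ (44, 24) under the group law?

(31, 6) + (44, 24). λ = (24 - 6)/(44 - 31) ≡ 18/13 mod 53. 13⁻¹ ≡ 49 (mod 53), so λ ≡ 34.
  x = λ² - 31 - 44 = 1156 - 75 ≡ 21; y = λ·(31 - 21) - 6 ≡ 16. → (21, 16)

(21, 16)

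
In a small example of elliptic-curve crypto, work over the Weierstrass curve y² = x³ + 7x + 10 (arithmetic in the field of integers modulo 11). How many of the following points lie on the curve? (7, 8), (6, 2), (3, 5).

2

(7, 8): 8² ≡ 9, rhs ≡ 6 → off.
(6, 2): 2² ≡ 4, rhs ≡ 4 → on.
(3, 5): 5² ≡ 3, rhs ≡ 3 → on.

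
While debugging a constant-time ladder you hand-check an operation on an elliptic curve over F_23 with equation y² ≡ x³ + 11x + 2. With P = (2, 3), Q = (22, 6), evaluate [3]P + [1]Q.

(10, 10)

First 3P:
Repeated addition: build up to 3P.
2P: tangent at (2, 3): λ = (3·2² + 11)/(2·3) ≡ 0/6. 6⁻¹ ≡ 4 (mod 23), so λ ≡ 0·4 ≡ 0.
  x = λ² - 2 - 2 = 0 - 4 ≡ 19; y = λ·(2 - 19) - 3 ≡ 20. → (19, 20)
3P: (19, 20) + (2, 3). λ = (3 - 20)/(2 - 19) ≡ 6/6 mod 23. 6⁻¹ ≡ 4 (mod 23) since 6·4 = 24 ≡ 1, so λ ≡ 1.
  x = λ² - 19 - 2 = 1 - 21 ≡ 3; y = λ·(19 - 3) - 20 ≡ 19. → (3, 19)
3P = (3, 19).
Finally 3P + Q:
(3, 19) + (22, 6). λ = (6 - 19)/(22 - 3) ≡ 10/19 mod 23. 19⁻¹ ≡ 17 (mod 23), so λ ≡ 9.
  x = λ² - 3 - 22 = 81 - 25 ≡ 10; y = λ·(3 - 10) - 19 ≡ 10. → (10, 10)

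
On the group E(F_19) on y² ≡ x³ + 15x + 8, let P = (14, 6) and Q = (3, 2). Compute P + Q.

(14, 6) + (3, 2). λ = (2 - 6)/(3 - 14) ≡ 15/8 mod 19. 8⁻¹ ≡ 12 (mod 19) since 8·12 = 96 ≡ 1, so λ ≡ 9.
  x = λ² - 14 - 3 = 81 - 17 ≡ 7; y = λ·(14 - 7) - 6 ≡ 0. → (7, 0)

(7, 0)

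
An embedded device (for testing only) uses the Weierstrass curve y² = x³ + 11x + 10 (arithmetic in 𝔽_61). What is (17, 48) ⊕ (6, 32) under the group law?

(17, 48) + (6, 32). λ = (32 - 48)/(6 - 17) ≡ 45/50 mod 61. 50⁻¹ ≡ 11 (mod 61) since 50·11 = 550 ≡ 1, so λ ≡ 7.
  x = λ² - 17 - 6 = 49 - 23 ≡ 26; y = λ·(17 - 26) - 48 ≡ 11. → (26, 11)

(26, 11)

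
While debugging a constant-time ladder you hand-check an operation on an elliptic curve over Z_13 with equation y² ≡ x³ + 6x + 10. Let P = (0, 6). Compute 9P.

O

Double-and-add on 9 = (1001)₂. Start with P = (0, 6) for the leading 1-bit.
double: tangent at (0, 6): λ = (3·0² + 6)/(2·6) ≡ 6/12. 12⁻¹ ≡ 12 (mod 13), so λ ≡ 6·12 ≡ 7.
  x = λ² - 0 - 0 = 49 - 0 ≡ 10; y = λ·(0 - 10) - 6 ≡ 2. → (10, 2)
double: tangent at (10, 2): λ = (3·10² + 6)/(2·2) ≡ 7/4. 4⁻¹ ≡ 10 (mod 13) since 4·10 = 40 ≡ 1, so λ ≡ 7·10 ≡ 5.
  x = λ² - 10 - 10 = 25 - 20 ≡ 5; y = λ·(10 - 5) - 2 ≡ 10. → (5, 10)
double: tangent at (5, 10): λ = (3·5² + 6)/(2·10) ≡ 3/7. 7⁻¹ ≡ 2 (mod 13), so λ ≡ 3·2 ≡ 6.
  x = λ² - 5 - 5 = 36 - 10 ≡ 0; y = λ·(5 - 0) - 10 ≡ 7. → (0, 7)
add P: (0, 7) + (0, 6): same x and y₁ ≡ -y₂, so the sum is O.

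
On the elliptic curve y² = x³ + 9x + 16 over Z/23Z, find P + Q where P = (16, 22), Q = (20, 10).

(16, 22) + (20, 10). λ = (10 - 22)/(20 - 16) ≡ 11/4 mod 23. 4⁻¹ ≡ 6 (mod 23) since 4·6 = 24 ≡ 1, so λ ≡ 20.
  x = λ² - 16 - 20 = 400 - 36 ≡ 19; y = λ·(16 - 19) - 22 ≡ 10. → (19, 10)

(19, 10)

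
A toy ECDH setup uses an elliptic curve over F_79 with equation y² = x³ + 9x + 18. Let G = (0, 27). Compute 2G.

tangent at (0, 27): λ = (3·0² + 9)/(2·27) ≡ 9/54. 54⁻¹ ≡ 60 (mod 79), so λ ≡ 9·60 ≡ 66.
  x = λ² - 0 - 0 = 4356 - 0 ≡ 11; y = λ·(0 - 11) - 27 ≡ 37. → (11, 37)

(11, 37)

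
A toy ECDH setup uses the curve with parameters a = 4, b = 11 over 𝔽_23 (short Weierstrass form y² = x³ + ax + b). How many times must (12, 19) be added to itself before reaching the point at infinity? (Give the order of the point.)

2P: tangent at (12, 19): λ = (3·12² + 4)/(2·19) ≡ 22/15. 15⁻¹ ≡ 20 (mod 23) since 15·20 = 300 ≡ 1, so λ ≡ 22·20 ≡ 3.
  x = λ² - 12 - 12 = 9 - 24 ≡ 8; y = λ·(12 - 8) - 19 ≡ 16. → (8, 16)
3P: (8, 16) + (12, 19). λ = (19 - 16)/(12 - 8) ≡ 3/4 mod 23. 4⁻¹ ≡ 6 (mod 23), so λ ≡ 18.
  x = λ² - 8 - 12 = 324 - 20 ≡ 5; y = λ·(8 - 5) - 16 ≡ 15. → (5, 15)
4P: (5, 15) + (12, 19). λ = (19 - 15)/(12 - 5) ≡ 4/7 mod 23. 7⁻¹ ≡ 10 (mod 23) since 7·10 = 70 ≡ 1, so λ ≡ 17.
  x = λ² - 5 - 12 = 289 - 17 ≡ 19; y = λ·(5 - 19) - 15 ≡ 0. → (19, 0)
5P: (19, 0) + (12, 19). λ = (19 - 0)/(12 - 19) ≡ 19/16 mod 23. 16⁻¹ ≡ 13 (mod 23), so λ ≡ 17.
  x = λ² - 19 - 12 = 289 - 31 ≡ 5; y = λ·(19 - 5) - 0 ≡ 8. → (5, 8)
6P: (5, 8) + (12, 19). λ = (19 - 8)/(12 - 5) ≡ 11/7 mod 23. 7⁻¹ ≡ 10 (mod 23), so λ ≡ 18.
  x = λ² - 5 - 12 = 324 - 17 ≡ 8; y = λ·(5 - 8) - 8 ≡ 7. → (8, 7)
7P: (8, 7) + (12, 19). λ = (19 - 7)/(12 - 8) ≡ 12/4 mod 23. 4⁻¹ ≡ 6 (mod 23) since 4·6 = 24 ≡ 1, so λ ≡ 3.
  x = λ² - 8 - 12 = 9 - 20 ≡ 12; y = λ·(8 - 12) - 7 ≡ 4. → (12, 4)
8P: (12, 4) + (12, 19): same x and y₁ ≡ -y₂, so the sum is the point at infinity.
8P = the point at infinity, so the order is 8.

8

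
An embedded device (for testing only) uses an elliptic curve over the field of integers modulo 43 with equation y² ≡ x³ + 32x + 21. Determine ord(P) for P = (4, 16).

2P: tangent at (4, 16): λ = (3·4² + 32)/(2·16) ≡ 37/32. 32⁻¹ ≡ 39 (mod 43), so λ ≡ 37·39 ≡ 24.
  x = λ² - 4 - 4 = 576 - 8 ≡ 9; y = λ·(4 - 9) - 16 ≡ 36. → (9, 36)
3P: (9, 36) + (4, 16). λ = (16 - 36)/(4 - 9) ≡ 23/38 mod 43. 38⁻¹ ≡ 17 (mod 43), so λ ≡ 4.
  x = λ² - 9 - 4 = 16 - 13 ≡ 3; y = λ·(9 - 3) - 36 ≡ 31. → (3, 31)
4P: (3, 31) + (4, 16). λ = (16 - 31)/(4 - 3) ≡ 28/1 mod 43. 1⁻¹ ≡ 1 (mod 43), so λ ≡ 28.
  x = λ² - 3 - 4 = 784 - 7 ≡ 3; y = λ·(3 - 3) - 31 ≡ 12. → (3, 12)
5P: (3, 12) + (4, 16). λ = (16 - 12)/(4 - 3) ≡ 4/1 mod 43. 1⁻¹ ≡ 1 (mod 43) since 1·1 = 1 ≡ 1, so λ ≡ 4.
  x = λ² - 3 - 4 = 16 - 7 ≡ 9; y = λ·(3 - 9) - 12 ≡ 7. → (9, 7)
6P: (9, 7) + (4, 16). λ = (16 - 7)/(4 - 9) ≡ 9/38 mod 43. 38⁻¹ ≡ 17 (mod 43) since 38·17 = 646 ≡ 1, so λ ≡ 24.
  x = λ² - 9 - 4 = 576 - 13 ≡ 4; y = λ·(9 - 4) - 7 ≡ 27. → (4, 27)
7P: (4, 27) + (4, 16): same x and y₁ ≡ -y₂, so the sum is the point at infinity.
7P = the point at infinity, so the order is 7.

7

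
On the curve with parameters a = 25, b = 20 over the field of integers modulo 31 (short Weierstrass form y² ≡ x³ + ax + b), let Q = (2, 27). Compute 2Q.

(14, 13)

tangent at (2, 27): λ = (3·2² + 25)/(2·27) ≡ 6/23. 23⁻¹ ≡ 27 (mod 31) since 23·27 = 621 ≡ 1, so λ ≡ 6·27 ≡ 7.
  x = λ² - 2 - 2 = 49 - 4 ≡ 14; y = λ·(2 - 14) - 27 ≡ 13. → (14, 13)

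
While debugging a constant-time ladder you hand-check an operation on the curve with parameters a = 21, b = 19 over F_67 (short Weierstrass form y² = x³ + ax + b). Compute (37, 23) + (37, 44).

O

The two points share x = 37 and their y-coordinates satisfy 23 + 44 ≡ 0 (mod 67), so they are inverses. Their sum is O.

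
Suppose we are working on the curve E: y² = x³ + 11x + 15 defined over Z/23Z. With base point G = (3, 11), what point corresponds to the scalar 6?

Double-and-add on 6 = (110)₂. Start with G = (3, 11) for the leading 1-bit.
double: tangent at (3, 11): λ = (3·3² + 11)/(2·11) ≡ 15/22. 22⁻¹ ≡ 22 (mod 23), so λ ≡ 15·22 ≡ 8.
  x = λ² - 3 - 3 = 64 - 6 ≡ 12; y = λ·(3 - 12) - 11 ≡ 9. → (12, 9)
add G: (12, 9) + (3, 11). λ = (11 - 9)/(3 - 12) ≡ 2/14 mod 23. 14⁻¹ ≡ 5 (mod 23), so λ ≡ 10.
  x = λ² - 12 - 3 = 100 - 15 ≡ 16; y = λ·(12 - 16) - 9 ≡ 20. → (16, 20)
double: tangent at (16, 20): λ = (3·16² + 11)/(2·20) ≡ 20/17. 17⁻¹ ≡ 19 (mod 23), so λ ≡ 20·19 ≡ 12.
  x = λ² - 16 - 16 = 144 - 32 ≡ 20; y = λ·(16 - 20) - 20 ≡ 1. → (20, 1)

(20, 1)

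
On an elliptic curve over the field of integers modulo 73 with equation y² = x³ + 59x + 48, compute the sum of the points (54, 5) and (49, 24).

(37, 18)

(54, 5) + (49, 24). λ = (24 - 5)/(49 - 54) ≡ 19/68 mod 73. 68⁻¹ ≡ 29 (mod 73), so λ ≡ 40.
  x = λ² - 54 - 49 = 1600 - 103 ≡ 37; y = λ·(54 - 37) - 5 ≡ 18. → (37, 18)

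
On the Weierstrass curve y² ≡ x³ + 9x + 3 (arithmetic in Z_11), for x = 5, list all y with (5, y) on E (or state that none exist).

none

x³ + 9x + 3 = 173 ≡ 8 (mod 11).
8 is a non-residue mod 11; no y exists.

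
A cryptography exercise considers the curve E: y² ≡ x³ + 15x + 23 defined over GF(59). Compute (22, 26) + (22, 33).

O

The two points share x = 22 and their y-coordinates satisfy 26 + 33 ≡ 0 (mod 59), so they are inverses. Their sum is 𝒪.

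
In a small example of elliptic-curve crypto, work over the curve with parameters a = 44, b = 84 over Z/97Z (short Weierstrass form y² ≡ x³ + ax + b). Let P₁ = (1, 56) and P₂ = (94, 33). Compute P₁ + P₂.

(29, 74)

(1, 56) + (94, 33). λ = (33 - 56)/(94 - 1) ≡ 74/93 mod 97. 93⁻¹ ≡ 24 (mod 97), so λ ≡ 30.
  x = λ² - 1 - 94 = 900 - 95 ≡ 29; y = λ·(1 - 29) - 56 ≡ 74. → (29, 74)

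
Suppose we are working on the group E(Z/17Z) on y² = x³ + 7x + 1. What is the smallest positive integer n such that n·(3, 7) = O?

8

2P: tangent at (3, 7): λ = (3·3² + 7)/(2·7) ≡ 0/14. 14⁻¹ ≡ 11 (mod 17), so λ ≡ 0·11 ≡ 0.
  x = λ² - 3 - 3 = 0 - 6 ≡ 11; y = λ·(3 - 11) - 7 ≡ 10. → (11, 10)
3P: (11, 10) + (3, 7). λ = (7 - 10)/(3 - 11) ≡ 14/9 mod 17. 9⁻¹ ≡ 2 (mod 17), so λ ≡ 11.
  x = λ² - 11 - 3 = 121 - 14 ≡ 5; y = λ·(11 - 5) - 10 ≡ 5. → (5, 5)
4P: (5, 5) + (3, 7). λ = (7 - 5)/(3 - 5) ≡ 2/15 mod 17. 15⁻¹ ≡ 8 (mod 17), so λ ≡ 16.
  x = λ² - 5 - 3 = 256 - 8 ≡ 10; y = λ·(5 - 10) - 5 ≡ 0. → (10, 0)
5P: (10, 0) + (3, 7). λ = (7 - 0)/(3 - 10) ≡ 7/10 mod 17. 10⁻¹ ≡ 12 (mod 17), so λ ≡ 16.
  x = λ² - 10 - 3 = 256 - 13 ≡ 5; y = λ·(10 - 5) - 0 ≡ 12. → (5, 12)
6P: (5, 12) + (3, 7). λ = (7 - 12)/(3 - 5) ≡ 12/15 mod 17. 15⁻¹ ≡ 8 (mod 17) since 15·8 = 120 ≡ 1, so λ ≡ 11.
  x = λ² - 5 - 3 = 121 - 8 ≡ 11; y = λ·(5 - 11) - 12 ≡ 7. → (11, 7)
7P: (11, 7) + (3, 7). λ = (7 - 7)/(3 - 11) ≡ 0/9 mod 17. 9⁻¹ ≡ 2 (mod 17) since 9·2 = 18 ≡ 1, so λ ≡ 0.
  x = λ² - 11 - 3 = 0 - 14 ≡ 3; y = λ·(11 - 3) - 7 ≡ 10. → (3, 10)
8P: (3, 10) + (3, 7): same x and y₁ ≡ -y₂, so the sum is O.
8P = O, so the order is 8.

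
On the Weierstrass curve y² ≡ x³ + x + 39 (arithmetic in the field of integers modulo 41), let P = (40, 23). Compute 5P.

Double-and-add on 5 = (101)₂. Start with P = (40, 23) for the leading 1-bit.
double: tangent at (40, 23): λ = (3·40² + 1)/(2·23) ≡ 4/5. 5⁻¹ ≡ 33 (mod 41) since 5·33 = 165 ≡ 1, so λ ≡ 4·33 ≡ 9.
  x = λ² - 40 - 40 = 81 - 80 ≡ 1; y = λ·(40 - 1) - 23 ≡ 0. → (1, 0)
double: (1, 0) + (1, 0): same x and y₁ ≡ -y₂, so the sum is O.
add P: O + (40, 23) = (40, 23) (identity).

(40, 23)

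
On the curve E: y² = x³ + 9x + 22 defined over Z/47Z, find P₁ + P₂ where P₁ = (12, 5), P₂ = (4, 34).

(39, 40)

(12, 5) + (4, 34). λ = (34 - 5)/(4 - 12) ≡ 29/39 mod 47. 39⁻¹ ≡ 41 (mod 47) since 39·41 = 1599 ≡ 1, so λ ≡ 14.
  x = λ² - 12 - 4 = 196 - 16 ≡ 39; y = λ·(12 - 39) - 5 ≡ 40. → (39, 40)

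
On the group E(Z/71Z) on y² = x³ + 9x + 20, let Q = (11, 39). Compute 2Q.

tangent at (11, 39): λ = (3·11² + 9)/(2·39) ≡ 17/7. 7⁻¹ ≡ 61 (mod 71) since 7·61 = 427 ≡ 1, so λ ≡ 17·61 ≡ 43.
  x = λ² - 11 - 11 = 1849 - 22 ≡ 52; y = λ·(11 - 52) - 39 ≡ 44. → (52, 44)

(52, 44)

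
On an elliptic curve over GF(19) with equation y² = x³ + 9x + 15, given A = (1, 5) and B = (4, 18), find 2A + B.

First 2A:
Repeated addition: build up to 2A.
2A: tangent at (1, 5): λ = (3·1² + 9)/(2·5) ≡ 12/10. 10⁻¹ ≡ 2 (mod 19) since 10·2 = 20 ≡ 1, so λ ≡ 12·2 ≡ 5.
  x = λ² - 1 - 1 = 25 - 2 ≡ 4; y = λ·(1 - 4) - 5 ≡ 18. → (4, 18)
2A = (4, 18).
Finally 2A + B:
tangent at (4, 18): λ = (3·4² + 9)/(2·18) ≡ 0/17. 17⁻¹ ≡ 9 (mod 19), so λ ≡ 0·9 ≡ 0.
  x = λ² - 4 - 4 = 0 - 8 ≡ 11; y = λ·(4 - 11) - 18 ≡ 1. → (11, 1)

(11, 1)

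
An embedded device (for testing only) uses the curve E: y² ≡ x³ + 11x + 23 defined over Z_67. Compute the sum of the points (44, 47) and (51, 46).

(65, 23)

(44, 47) + (51, 46). λ = (46 - 47)/(51 - 44) ≡ 66/7 mod 67. 7⁻¹ ≡ 48 (mod 67), so λ ≡ 19.
  x = λ² - 44 - 51 = 361 - 95 ≡ 65; y = λ·(44 - 65) - 47 ≡ 23. → (65, 23)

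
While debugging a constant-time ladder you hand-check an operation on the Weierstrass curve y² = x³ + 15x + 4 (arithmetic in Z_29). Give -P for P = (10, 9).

-(10, 9) = (10, -9 mod 29) = (10, 20).

(10, 20)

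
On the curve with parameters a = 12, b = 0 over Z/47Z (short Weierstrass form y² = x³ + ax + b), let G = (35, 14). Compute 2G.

(4, 21)

tangent at (35, 14): λ = (3·35² + 12)/(2·14) ≡ 21/28. 28⁻¹ ≡ 42 (mod 47) since 28·42 = 1176 ≡ 1, so λ ≡ 21·42 ≡ 36.
  x = λ² - 35 - 35 = 1296 - 70 ≡ 4; y = λ·(35 - 4) - 14 ≡ 21. → (4, 21)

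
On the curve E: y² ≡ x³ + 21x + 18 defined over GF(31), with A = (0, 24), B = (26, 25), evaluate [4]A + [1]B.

First 4A:
Repeated addition: build up to 4A.
2A: tangent at (0, 24): λ = (3·0² + 21)/(2·24) ≡ 21/17. 17⁻¹ ≡ 11 (mod 31) since 17·11 = 187 ≡ 1, so λ ≡ 21·11 ≡ 14.
  x = λ² - 0 - 0 = 196 - 0 ≡ 10; y = λ·(0 - 10) - 24 ≡ 22. → (10, 22)
3A: (10, 22) + (0, 24). λ = (24 - 22)/(0 - 10) ≡ 2/21 mod 31. 21⁻¹ ≡ 3 (mod 31), so λ ≡ 6.
  x = λ² - 10 - 0 = 36 - 10 ≡ 26; y = λ·(10 - 26) - 22 ≡ 6. → (26, 6)
4A: (26, 6) + (0, 24). λ = (24 - 6)/(0 - 26) ≡ 18/5 mod 31. 5⁻¹ ≡ 25 (mod 31), so λ ≡ 16.
  x = λ² - 26 - 0 = 256 - 26 ≡ 13; y = λ·(26 - 13) - 6 ≡ 16. → (13, 16)
4A = (13, 16).
Finally 4A + B:
(13, 16) + (26, 25). λ = (25 - 16)/(26 - 13) ≡ 9/13 mod 31. 13⁻¹ ≡ 12 (mod 31), so λ ≡ 15.
  x = λ² - 13 - 26 = 225 - 39 ≡ 0; y = λ·(13 - 0) - 16 ≡ 24. → (0, 24)

(0, 24)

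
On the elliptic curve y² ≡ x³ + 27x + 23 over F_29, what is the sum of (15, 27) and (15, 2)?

O

The two points share x = 15 and their y-coordinates satisfy 27 + 2 ≡ 0 (mod 29), so they are inverses. Their sum is the point at infinity.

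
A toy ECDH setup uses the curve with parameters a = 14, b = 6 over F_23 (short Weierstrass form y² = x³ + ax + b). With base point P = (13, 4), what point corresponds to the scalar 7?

Double-and-add on 7 = (111)₂. Start with P = (13, 4) for the leading 1-bit.
double: tangent at (13, 4): λ = (3·13² + 14)/(2·4) ≡ 15/8. 8⁻¹ ≡ 3 (mod 23) since 8·3 = 24 ≡ 1, so λ ≡ 15·3 ≡ 22.
  x = λ² - 13 - 13 = 484 - 26 ≡ 21; y = λ·(13 - 21) - 4 ≡ 4. → (21, 4)
add P: (21, 4) + (13, 4). λ = (4 - 4)/(13 - 21) ≡ 0/15 mod 23. 15⁻¹ ≡ 20 (mod 23), so λ ≡ 0.
  x = λ² - 21 - 13 = 0 - 34 ≡ 12; y = λ·(21 - 12) - 4 ≡ 19. → (12, 19)
double: tangent at (12, 19): λ = (3·12² + 14)/(2·19) ≡ 9/15. 15⁻¹ ≡ 20 (mod 23), so λ ≡ 9·20 ≡ 19.
  x = λ² - 12 - 12 = 361 - 24 ≡ 15; y = λ·(12 - 15) - 19 ≡ 16. → (15, 16)
add P: (15, 16) + (13, 4). λ = (4 - 16)/(13 - 15) ≡ 11/21 mod 23. 21⁻¹ ≡ 11 (mod 23) since 21·11 = 231 ≡ 1, so λ ≡ 6.
  x = λ² - 15 - 13 = 36 - 28 ≡ 8; y = λ·(15 - 8) - 16 ≡ 3. → (8, 3)

(8, 3)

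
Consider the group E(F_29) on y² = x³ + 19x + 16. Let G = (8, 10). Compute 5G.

Repeated addition: build up to 5G.
2G: tangent at (8, 10): λ = (3·8² + 19)/(2·10) ≡ 8/20. 20⁻¹ ≡ 16 (mod 29) since 20·16 = 320 ≡ 1, so λ ≡ 8·16 ≡ 12.
  x = λ² - 8 - 8 = 144 - 16 ≡ 12; y = λ·(8 - 12) - 10 ≡ 0. → (12, 0)
3G: (12, 0) + (8, 10). λ = (10 - 0)/(8 - 12) ≡ 10/25 mod 29. 25⁻¹ ≡ 7 (mod 29), so λ ≡ 12.
  x = λ² - 12 - 8 = 144 - 20 ≡ 8; y = λ·(12 - 8) - 0 ≡ 19. → (8, 19)
4G: (8, 19) + (8, 10): same x and y₁ ≡ -y₂, so the sum is ∞.
5G: ∞ + (8, 10) = (8, 10) (identity).

(8, 10)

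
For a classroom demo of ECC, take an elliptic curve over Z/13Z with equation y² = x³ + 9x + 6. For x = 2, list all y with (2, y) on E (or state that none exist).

x³ + 9x + 6 = 32 ≡ 6 (mod 13).
6 is a non-residue mod 13; no y exists.

none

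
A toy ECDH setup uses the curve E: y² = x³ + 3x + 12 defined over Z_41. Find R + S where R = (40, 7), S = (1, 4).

(40, 7) + (1, 4). λ = (4 - 7)/(1 - 40) ≡ 38/2 mod 41. 2⁻¹ ≡ 21 (mod 41), so λ ≡ 19.
  x = λ² - 40 - 1 = 361 - 41 ≡ 33; y = λ·(40 - 33) - 7 ≡ 3. → (33, 3)

(33, 3)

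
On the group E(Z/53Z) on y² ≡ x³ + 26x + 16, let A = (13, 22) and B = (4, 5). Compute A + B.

(13, 22) + (4, 5). λ = (5 - 22)/(4 - 13) ≡ 36/44 mod 53. 44⁻¹ ≡ 47 (mod 53) since 44·47 = 2068 ≡ 1, so λ ≡ 49.
  x = λ² - 13 - 4 = 2401 - 17 ≡ 52; y = λ·(13 - 52) - 22 ≡ 28. → (52, 28)

(52, 28)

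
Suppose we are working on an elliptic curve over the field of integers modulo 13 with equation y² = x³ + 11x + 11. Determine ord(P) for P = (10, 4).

10

2P: tangent at (10, 4): λ = (3·10² + 11)/(2·4) ≡ 12/8. 8⁻¹ ≡ 5 (mod 13) since 8·5 = 40 ≡ 1, so λ ≡ 12·5 ≡ 8.
  x = λ² - 10 - 10 = 64 - 20 ≡ 5; y = λ·(10 - 5) - 4 ≡ 10. → (5, 10)
3P: (5, 10) + (10, 4). λ = (4 - 10)/(10 - 5) ≡ 7/5 mod 13. 5⁻¹ ≡ 8 (mod 13), so λ ≡ 4.
  x = λ² - 5 - 10 = 16 - 15 ≡ 1; y = λ·(5 - 1) - 10 ≡ 6. → (1, 6)
4P: (1, 6) + (10, 4). λ = (4 - 6)/(10 - 1) ≡ 11/9 mod 13. 9⁻¹ ≡ 3 (mod 13), so λ ≡ 7.
  x = λ² - 1 - 10 = 49 - 11 ≡ 12; y = λ·(1 - 12) - 6 ≡ 8. → (12, 8)
5P: (12, 8) + (10, 4). λ = (4 - 8)/(10 - 12) ≡ 9/11 mod 13. 11⁻¹ ≡ 6 (mod 13) since 11·6 = 66 ≡ 1, so λ ≡ 2.
  x = λ² - 12 - 10 = 4 - 22 ≡ 8; y = λ·(12 - 8) - 8 ≡ 0. → (8, 0)
6P: (8, 0) + (10, 4). λ = (4 - 0)/(10 - 8) ≡ 4/2 mod 13. 2⁻¹ ≡ 7 (mod 13), so λ ≡ 2.
  x = λ² - 8 - 10 = 4 - 18 ≡ 12; y = λ·(8 - 12) - 0 ≡ 5. → (12, 5)
7P: (12, 5) + (10, 4). λ = (4 - 5)/(10 - 12) ≡ 12/11 mod 13. 11⁻¹ ≡ 6 (mod 13), so λ ≡ 7.
  x = λ² - 12 - 10 = 49 - 22 ≡ 1; y = λ·(12 - 1) - 5 ≡ 7. → (1, 7)
8P: (1, 7) + (10, 4). λ = (4 - 7)/(10 - 1) ≡ 10/9 mod 13. 9⁻¹ ≡ 3 (mod 13), so λ ≡ 4.
  x = λ² - 1 - 10 = 16 - 11 ≡ 5; y = λ·(1 - 5) - 7 ≡ 3. → (5, 3)
9P: (5, 3) + (10, 4). λ = (4 - 3)/(10 - 5) ≡ 1/5 mod 13. 5⁻¹ ≡ 8 (mod 13) since 5·8 = 40 ≡ 1, so λ ≡ 8.
  x = λ² - 5 - 10 = 64 - 15 ≡ 10; y = λ·(5 - 10) - 3 ≡ 9. → (10, 9)
10P: (10, 9) + (10, 4): same x and y₁ ≡ -y₂, so the sum is O.
10P = O, so the order is 10.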